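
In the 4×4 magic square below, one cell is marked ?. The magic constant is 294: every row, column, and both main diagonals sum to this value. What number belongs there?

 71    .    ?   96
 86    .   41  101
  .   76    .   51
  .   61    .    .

36

Row 2: 86 + 41 + 101 + ? = 294, so (2,2) = 66.
Column 2: 66 + 76 + 61 + ? = 294, so (1,2) = 91.
Column 4: 96 + 101 + 51 + ? = 294, so (4,4) = 46.
Main diagonal needs 294; the known cells sum to 183, so (3,3) = 111.
Anti-diagonal must total 294; the given cells sum to 213, so (4,1) = 81.
The remaining cell in row 1 is (1,3) = 294 − 258 = 36.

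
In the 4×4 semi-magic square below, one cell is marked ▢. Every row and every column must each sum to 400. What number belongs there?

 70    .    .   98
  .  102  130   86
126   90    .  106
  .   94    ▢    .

74

From row 2, 400 − (102 + 130 + 86) gives (2,1) = 82.
The remaining cell in row 3 is (3,3) = 400 − 322 = 78.
Column 1 needs 400; the known cells sum to 278, so (4,1) = 122.
The remaining cell in column 2 is (1,2) = 400 − 286 = 114.
Using column 4: 98 + 86 + 106 + ? → (4,4) = 400 − 290 = 110.
Row 1: 70 + 114 + 98 + ? = 400, so (1,3) = 118.
Row 4: 122 + 94 + 110 + ? = 400, so (4,3) = 74.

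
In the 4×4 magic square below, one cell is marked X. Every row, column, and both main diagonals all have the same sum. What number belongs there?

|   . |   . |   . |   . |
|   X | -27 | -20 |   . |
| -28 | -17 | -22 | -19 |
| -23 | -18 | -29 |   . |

-14

Row 3 is complete and sums to -86; that is the magic constant.
From row 4, -86 − (-23 + (-18) + (-29)) gives (4,4) = -16.
Column 2 must total -86; the given cells sum to -62, so (1,2) = -24.
From column 3, -86 − (-20 + (-22) + (-29)) gives (1,3) = -15.
From main diagonal, -86 − (-27 + (-22) + (-16)) gives (1,1) = -21.
From anti-diagonal, -86 − (-20 + (-17) + (-23)) gives (1,4) = -26.
Using column 1: -21 + (-28) + (-23) + ? → (2,1) = -86 − (-72) = -14.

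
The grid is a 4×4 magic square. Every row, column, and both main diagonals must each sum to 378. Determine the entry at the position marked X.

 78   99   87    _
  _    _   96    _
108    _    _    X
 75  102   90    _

72

Row 1: 78 + 99 + 87 + ? = 378, so (1,4) = 114.
Row 4 needs 378; the known cells sum to 267, so (4,4) = 111.
From column 1, 378 − (78 + 108 + 75) gives (2,1) = 117.
Column 3 must total 378; the given cells sum to 273, so (3,3) = 105.
From main diagonal, 378 − (78 + 105 + 111) gives (2,2) = 84.
Anti-diagonal: 114 + 96 + 75 + ? = 378, so (3,2) = 93.
Using row 2: 117 + 84 + 96 + ? → (2,4) = 378 − 297 = 81.
Row 3 must total 378; the given cells sum to 306, so (3,4) = 72.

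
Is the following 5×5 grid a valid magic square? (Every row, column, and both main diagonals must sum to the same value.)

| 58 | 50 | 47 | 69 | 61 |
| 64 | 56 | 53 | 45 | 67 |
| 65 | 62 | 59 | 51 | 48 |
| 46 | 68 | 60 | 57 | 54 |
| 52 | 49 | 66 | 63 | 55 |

Row 1: 58 + 50 + 47 + 69 + 61 = 285.
Row 2: 64 + 56 + 53 + 45 + 67 = 285.
Row 3: 65 + 62 + 59 + 51 + 48 = 285.
Row 4: 46 + 68 + 60 + 57 + 54 = 285.
Row 5: 52 + 49 + 66 + 63 + 55 = 285.
Column 1: 58 + 64 + 65 + 46 + 52 = 285.
Column 2: 50 + 56 + 62 + 68 + 49 = 285.
Column 3: 47 + 53 + 59 + 60 + 66 = 285.
Column 4: 69 + 45 + 51 + 57 + 63 = 285.
Column 5: 61 + 67 + 48 + 54 + 55 = 285.
Main diagonal: 58 + 56 + 59 + 57 + 55 = 285.
Anti-diagonal: 61 + 45 + 59 + 68 + 52 = 285.
All lines sum to 285.

Yes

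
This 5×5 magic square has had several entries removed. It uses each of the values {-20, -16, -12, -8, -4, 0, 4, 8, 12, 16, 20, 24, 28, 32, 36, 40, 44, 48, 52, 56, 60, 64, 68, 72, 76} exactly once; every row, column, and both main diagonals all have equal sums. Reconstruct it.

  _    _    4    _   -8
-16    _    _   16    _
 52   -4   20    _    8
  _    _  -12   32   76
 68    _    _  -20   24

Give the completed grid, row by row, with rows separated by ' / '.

36 60 4 48 -8 / -16 28 72 16 40 / 52 -4 20 64 8 / 0 44 -12 32 76 / 68 12 56 -20 24

The 25 entries sum to 700, so each line sums to 700/5 = 140.
Row 3: 52 + (-4) + 20 + 8 + ? = 140, so (3,4) = 64.
Column 4: 16 + 64 + 32 + (-20) + ? = 140, so (1,4) = 48.
The remaining cell in column 5 is (2,5) = 140 − 100 = 40.
Anti-diagonal must total 140; the given cells sum to 96, so (4,2) = 44.
The remaining cell in row 4 is (4,1) = 140 − 140 = 0.
Column 1 needs 140; the known cells sum to 104, so (1,1) = 36.
Main diagonal: 36 + 20 + 32 + 24 + ? = 140, so (2,2) = 28.
Row 1 needs 140; the known cells sum to 80, so (1,2) = 60.
From row 2, 140 − (-16 + 28 + 16 + 40) gives (2,3) = 72.
Column 2 needs 140; the known cells sum to 128, so (5,2) = 12.
Using column 3: 4 + 72 + 20 + (-12) + ? → (5,3) = 140 − 84 = 56.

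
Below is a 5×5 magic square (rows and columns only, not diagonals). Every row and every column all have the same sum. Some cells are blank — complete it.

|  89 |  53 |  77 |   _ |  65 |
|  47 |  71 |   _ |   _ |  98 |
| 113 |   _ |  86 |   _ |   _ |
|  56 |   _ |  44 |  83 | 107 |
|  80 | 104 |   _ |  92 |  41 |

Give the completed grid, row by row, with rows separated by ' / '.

Column 1 is already complete: 89 + 47 + 113 + 56 + 80 = 385, so that is the magic constant.
Using row 1: 89 + 53 + 77 + 65 + ? → (1,4) = 385 − 284 = 101.
Row 4 must total 385; the given cells sum to 290, so (4,2) = 95.
Row 5: 80 + 104 + 92 + 41 + ? = 385, so (5,3) = 68.
Using column 2: 53 + 71 + 95 + 104 + ? → (3,2) = 385 − 323 = 62.
The remaining cell in column 3 is (2,3) = 385 − 275 = 110.
Column 5 must total 385; the given cells sum to 311, so (3,5) = 74.
Row 2: 47 + 71 + 110 + 98 + ? = 385, so (2,4) = 59.
Using row 3: 113 + 62 + 86 + 74 + ? → (3,4) = 385 − 335 = 50.

89 53 77 101 65 / 47 71 110 59 98 / 113 62 86 50 74 / 56 95 44 83 107 / 80 104 68 92 41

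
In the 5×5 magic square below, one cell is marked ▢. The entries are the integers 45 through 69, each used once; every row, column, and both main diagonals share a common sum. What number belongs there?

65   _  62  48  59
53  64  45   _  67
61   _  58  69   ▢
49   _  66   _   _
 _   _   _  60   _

50

The entries are 45 through 69, which sum to 1425, so each line sums to 1425/5 = 285.
The remaining cell in row 1 is (1,2) = 285 − 234 = 51.
From row 2, 285 − (53 + 64 + 45 + 67) gives (2,4) = 56.
Column 1: 65 + 53 + 61 + 49 + ? = 285, so (5,1) = 57.
Column 3: 62 + 45 + 58 + 66 + ? = 285, so (5,3) = 54.
From column 4, 285 − (48 + 56 + 69 + 60) gives (4,4) = 52.
From main diagonal, 285 − (65 + 64 + 58 + 52) gives (5,5) = 46.
From anti-diagonal, 285 − (59 + 56 + 58 + 57) gives (4,2) = 55.
Row 4 must total 285; the given cells sum to 222, so (4,5) = 63.
Row 5: 57 + 54 + 60 + 46 + ? = 285, so (5,2) = 68.
Column 2: 51 + 64 + 55 + 68 + ? = 285, so (3,2) = 47.
Column 5 needs 285; the known cells sum to 235, so (3,5) = 50.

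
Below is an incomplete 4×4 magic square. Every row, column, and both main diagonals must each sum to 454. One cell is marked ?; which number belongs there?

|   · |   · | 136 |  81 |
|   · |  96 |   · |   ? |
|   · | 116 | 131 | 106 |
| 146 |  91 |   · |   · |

Using row 3: 116 + 131 + 106 + ? → (3,1) = 454 − 353 = 101.
Column 2 must total 454; the given cells sum to 303, so (1,2) = 151.
Anti-diagonal must total 454; the given cells sum to 343, so (2,3) = 111.
The remaining cell in row 1 is (1,1) = 454 − 368 = 86.
Column 1 must total 454; the given cells sum to 333, so (2,1) = 121.
Column 3 must total 454; the given cells sum to 378, so (4,3) = 76.
Using main diagonal: 86 + 96 + 131 + ? → (4,4) = 454 − 313 = 141.
Row 2 needs 454; the known cells sum to 328, so (2,4) = 126.

126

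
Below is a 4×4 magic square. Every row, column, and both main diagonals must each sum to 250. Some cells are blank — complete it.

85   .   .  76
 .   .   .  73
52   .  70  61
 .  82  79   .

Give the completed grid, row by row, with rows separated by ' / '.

85 46 43 76 / 64 55 58 73 / 52 67 70 61 / 49 82 79 40

Row 3 needs 250; the known cells sum to 183, so (3,2) = 67.
The remaining cell in column 4 is (4,4) = 250 − 210 = 40.
The remaining cell in main diagonal is (2,2) = 250 − 195 = 55.
Row 4 must total 250; the given cells sum to 201, so (4,1) = 49.
Column 1: 85 + 52 + 49 + ? = 250, so (2,1) = 64.
Column 2 needs 250; the known cells sum to 204, so (1,2) = 46.
Anti-diagonal needs 250; the known cells sum to 192, so (2,3) = 58.
Using row 1: 85 + 46 + 76 + ? → (1,3) = 250 − 207 = 43.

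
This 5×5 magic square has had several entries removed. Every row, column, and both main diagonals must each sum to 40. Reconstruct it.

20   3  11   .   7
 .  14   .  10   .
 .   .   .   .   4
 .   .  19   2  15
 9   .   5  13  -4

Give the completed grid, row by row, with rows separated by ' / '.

Row 1 must total 40; the given cells sum to 41, so (1,4) = -1.
Row 5: 9 + 5 + 13 + (-4) + ? = 40, so (5,2) = 17.
Column 4: -1 + 10 + 2 + 13 + ? = 40, so (3,4) = 16.
The remaining cell in column 5 is (2,5) = 40 − 22 = 18.
Main diagonal must total 40; the given cells sum to 32, so (3,3) = 8.
Anti-diagonal needs 40; the known cells sum to 34, so (4,2) = 6.
Using row 4: 6 + 19 + 2 + 15 + ? → (4,1) = 40 − 42 = -2.
Column 2 must total 40; the given cells sum to 40, so (3,2) = 0.
Column 3 must total 40; the given cells sum to 43, so (2,3) = -3.
Row 2 needs 40; the known cells sum to 39, so (2,1) = 1.
Row 3 must total 40; the given cells sum to 28, so (3,1) = 12.

20 3 11 -1 7 / 1 14 -3 10 18 / 12 0 8 16 4 / -2 6 19 2 15 / 9 17 5 13 -4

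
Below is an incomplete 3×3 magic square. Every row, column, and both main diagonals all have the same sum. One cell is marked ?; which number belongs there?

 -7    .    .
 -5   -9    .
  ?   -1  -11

-15

Main diagonal is complete and sums to -27; that is the magic constant.
The remaining cell in row 2 is (2,3) = -27 − (-14) = -13.
Row 3: -1 + (-11) + ? = -27, so (3,1) = -15.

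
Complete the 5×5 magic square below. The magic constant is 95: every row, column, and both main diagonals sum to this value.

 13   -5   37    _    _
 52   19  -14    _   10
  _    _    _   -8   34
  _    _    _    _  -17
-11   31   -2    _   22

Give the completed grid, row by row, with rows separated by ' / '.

13 -5 37 4 46 / 52 19 -14 28 10 / 1 43 25 -8 34 / 40 7 49 16 -17 / -11 31 -2 55 22

Row 2 needs 95; the known cells sum to 67, so (2,4) = 28.
From row 5, 95 − (-11 + 31 + (-2) + 22) gives (5,4) = 55.
Using column 5: 10 + 34 + (-17) + 22 + ? → (1,5) = 95 − 49 = 46.
Row 1 must total 95; the given cells sum to 91, so (1,4) = 4.
From column 4, 95 − (4 + 28 + (-8) + 55) gives (4,4) = 16.
Main diagonal must total 95; the given cells sum to 70, so (3,3) = 25.
Anti-diagonal: 46 + 28 + 25 + (-11) + ? = 95, so (4,2) = 7.
Column 2 needs 95; the known cells sum to 52, so (3,2) = 43.
Column 3 needs 95; the known cells sum to 46, so (4,3) = 49.
Row 3 must total 95; the given cells sum to 94, so (3,1) = 1.
Row 4: 7 + 49 + 16 + (-17) + ? = 95, so (4,1) = 40.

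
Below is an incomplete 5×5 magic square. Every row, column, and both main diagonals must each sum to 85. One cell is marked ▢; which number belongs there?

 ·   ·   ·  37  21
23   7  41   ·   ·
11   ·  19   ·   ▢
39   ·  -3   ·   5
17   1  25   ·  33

From row 5, 85 − (17 + 1 + 25 + 33) gives (5,4) = 9.
Column 1 needs 85; the known cells sum to 90, so (1,1) = -5.
From column 3, 85 − (41 + 19 + (-3) + 25) gives (1,3) = 3.
Using main diagonal: -5 + 7 + 19 + 33 + ? → (4,4) = 85 − 54 = 31.
Row 1 must total 85; the given cells sum to 56, so (1,2) = 29.
Row 4: 39 + (-3) + 31 + 5 + ? = 85, so (4,2) = 13.
The remaining cell in column 2 is (3,2) = 85 − 50 = 35.
Anti-diagonal: 21 + 19 + 13 + 17 + ? = 85, so (2,4) = 15.
From row 2, 85 − (23 + 7 + 41 + 15) gives (2,5) = -1.
Column 4 needs 85; the known cells sum to 92, so (3,4) = -7.
Column 5 must total 85; the given cells sum to 58, so (3,5) = 27.

27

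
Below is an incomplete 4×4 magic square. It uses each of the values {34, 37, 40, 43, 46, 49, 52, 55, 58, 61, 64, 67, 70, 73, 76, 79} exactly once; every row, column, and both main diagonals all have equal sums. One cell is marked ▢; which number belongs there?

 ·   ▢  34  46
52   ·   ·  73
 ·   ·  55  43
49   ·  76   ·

The 16 entries sum to 904, so each line sums to 904/4 = 226.
From column 3, 226 − (34 + 55 + 76) gives (2,3) = 61.
From column 4, 226 − (46 + 73 + 43) gives (4,4) = 64.
Anti-diagonal: 46 + 61 + 49 + ? = 226, so (3,2) = 70.
The remaining cell in row 2 is (2,2) = 226 − 186 = 40.
The remaining cell in row 3 is (3,1) = 226 − 168 = 58.
Row 4: 49 + 76 + 64 + ? = 226, so (4,2) = 37.
The remaining cell in column 1 is (1,1) = 226 − 159 = 67.
From column 2, 226 − (40 + 70 + 37) gives (1,2) = 79.

79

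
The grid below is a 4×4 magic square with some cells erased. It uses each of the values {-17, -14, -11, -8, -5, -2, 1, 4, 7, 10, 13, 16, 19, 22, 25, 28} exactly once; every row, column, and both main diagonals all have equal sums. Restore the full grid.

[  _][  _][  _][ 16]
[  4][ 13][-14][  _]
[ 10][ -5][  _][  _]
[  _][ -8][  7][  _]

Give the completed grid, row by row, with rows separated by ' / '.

-17 22 1 16 / 4 13 -14 19 / 10 -5 28 -11 / 25 -8 7 -2

The 16 entries sum to 88, so each line sums to 88/4 = 22.
The remaining cell in row 2 is (2,4) = 22 − 3 = 19.
From column 2, 22 − (13 + (-5) + (-8)) gives (1,2) = 22.
Anti-diagonal: 16 + (-14) + (-5) + ? = 22, so (4,1) = 25.
The remaining cell in row 4 is (4,4) = 22 − 24 = -2.
The remaining cell in column 1 is (1,1) = 22 − 39 = -17.
The remaining cell in column 4 is (3,4) = 22 − 33 = -11.
Main diagonal needs 22; the known cells sum to -6, so (3,3) = 28.
Row 1 needs 22; the known cells sum to 21, so (1,3) = 1.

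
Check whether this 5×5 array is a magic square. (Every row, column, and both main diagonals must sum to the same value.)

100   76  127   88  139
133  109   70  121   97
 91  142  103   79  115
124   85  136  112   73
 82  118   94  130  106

Yes

Row 1: 100 + 76 + 127 + 88 + 139 = 530.
Row 2: 133 + 109 + 70 + 121 + 97 = 530.
Row 3: 91 + 142 + 103 + 79 + 115 = 530.
Row 4: 124 + 85 + 136 + 112 + 73 = 530.
Row 5: 82 + 118 + 94 + 130 + 106 = 530.
Column 1: 100 + 133 + 91 + 124 + 82 = 530.
Column 2: 76 + 109 + 142 + 85 + 118 = 530.
Column 3: 127 + 70 + 103 + 136 + 94 = 530.
Column 4: 88 + 121 + 79 + 112 + 130 = 530.
Column 5: 139 + 97 + 115 + 73 + 106 = 530.
Main diagonal: 100 + 109 + 103 + 112 + 106 = 530.
Anti-diagonal: 139 + 121 + 103 + 85 + 82 = 530.
All lines sum to 530.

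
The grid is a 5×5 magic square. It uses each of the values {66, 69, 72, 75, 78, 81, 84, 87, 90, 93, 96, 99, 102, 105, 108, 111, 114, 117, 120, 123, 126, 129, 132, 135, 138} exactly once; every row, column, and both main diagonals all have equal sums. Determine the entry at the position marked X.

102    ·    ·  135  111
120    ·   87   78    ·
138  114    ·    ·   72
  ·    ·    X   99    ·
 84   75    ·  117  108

The 25 entries sum to 2550, so each line sums to 2550/5 = 510.
Row 5 must total 510; the given cells sum to 384, so (5,3) = 126.
Column 1 must total 510; the given cells sum to 444, so (4,1) = 66.
Column 4: 135 + 78 + 99 + 117 + ? = 510, so (3,4) = 81.
Using row 3: 138 + 114 + 81 + 72 + ? → (3,3) = 510 − 405 = 105.
Main diagonal must total 510; the given cells sum to 414, so (2,2) = 96.
Anti-diagonal: 111 + 78 + 105 + 84 + ? = 510, so (4,2) = 132.
Row 2: 120 + 96 + 87 + 78 + ? = 510, so (2,5) = 129.
The remaining cell in column 2 is (1,2) = 510 − 417 = 93.
Column 5 must total 510; the given cells sum to 420, so (4,5) = 90.
The remaining cell in row 1 is (1,3) = 510 − 441 = 69.
Row 4: 66 + 132 + 99 + 90 + ? = 510, so (4,3) = 123.

123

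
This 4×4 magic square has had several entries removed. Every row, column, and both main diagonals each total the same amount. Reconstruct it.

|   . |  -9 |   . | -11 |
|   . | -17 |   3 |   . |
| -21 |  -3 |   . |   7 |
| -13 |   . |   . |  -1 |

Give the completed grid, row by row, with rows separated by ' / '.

1 -9 -5 -11 / 9 -17 3 -19 / -21 -3 -7 7 / -13 5 -15 -1

Anti-diagonal is already complete: -11 + 3 + -3 + -13 = -24, so that is the magic constant.
Row 3 must total -24; the given cells sum to -17, so (3,3) = -7.
The remaining cell in column 2 is (4,2) = -24 − (-29) = 5.
The remaining cell in column 4 is (2,4) = -24 − (-5) = -19.
Using main diagonal: -17 + (-7) + (-1) + ? → (1,1) = -24 − (-25) = 1.
The remaining cell in row 1 is (1,3) = -24 − (-19) = -5.
Row 2 must total -24; the given cells sum to -33, so (2,1) = 9.
Row 4 needs -24; the known cells sum to -9, so (4,3) = -15.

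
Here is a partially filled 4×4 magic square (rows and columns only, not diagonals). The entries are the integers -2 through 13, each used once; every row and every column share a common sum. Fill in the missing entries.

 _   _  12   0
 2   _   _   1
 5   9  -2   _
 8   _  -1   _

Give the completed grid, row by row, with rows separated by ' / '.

7 3 12 0 / 2 6 13 1 / 5 9 -2 10 / 8 4 -1 11

The entries are -2 through 13, which sum to 88, so each line sums to 88/4 = 22.
From row 3, 22 − (5 + 9 + (-2)) gives (3,4) = 10.
From column 1, 22 − (2 + 5 + 8) gives (1,1) = 7.
Column 3 needs 22; the known cells sum to 9, so (2,3) = 13.
Column 4 must total 22; the given cells sum to 11, so (4,4) = 11.
Row 1: 7 + 12 + 0 + ? = 22, so (1,2) = 3.
Row 2 must total 22; the given cells sum to 16, so (2,2) = 6.
Row 4 needs 22; the known cells sum to 18, so (4,2) = 4.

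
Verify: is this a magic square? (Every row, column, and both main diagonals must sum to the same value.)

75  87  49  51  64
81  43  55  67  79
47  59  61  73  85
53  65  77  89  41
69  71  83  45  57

No — anti-diagonal sums to 326 but row 4 sums to 325.

Row 1: 75 + 87 + 49 + 51 + 64 = 326.
Row 2: 81 + 43 + 55 + 67 + 79 = 325.
Row 3: 47 + 59 + 61 + 73 + 85 = 325.
Row 4: 53 + 65 + 77 + 89 + 41 = 325.
Row 5: 69 + 71 + 83 + 45 + 57 = 325.
Column 1: 75 + 81 + 47 + 53 + 69 = 325.
Column 2: 87 + 43 + 59 + 65 + 71 = 325.
Column 3: 49 + 55 + 61 + 77 + 83 = 325.
Column 4: 51 + 67 + 73 + 89 + 45 = 325.
Column 5: 64 + 79 + 85 + 41 + 57 = 326.
Main diagonal: 75 + 43 + 61 + 89 + 57 = 325.
Anti-diagonal: 64 + 67 + 61 + 65 + 69 = 326.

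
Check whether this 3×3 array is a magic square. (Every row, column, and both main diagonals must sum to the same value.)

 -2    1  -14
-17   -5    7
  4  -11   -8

Row 1: -2 + 1 + (-14) = -15.
Row 2: -17 + (-5) + 7 = -15.
Row 3: 4 + (-11) + (-8) = -15.
Column 1: -2 + (-17) + 4 = -15.
Column 2: 1 + (-5) + (-11) = -15.
Column 3: -14 + 7 + (-8) = -15.
Main diagonal: -2 + (-5) + (-8) = -15.
Anti-diagonal: -14 + (-5) + 4 = -15.
All lines sum to -15.

Yes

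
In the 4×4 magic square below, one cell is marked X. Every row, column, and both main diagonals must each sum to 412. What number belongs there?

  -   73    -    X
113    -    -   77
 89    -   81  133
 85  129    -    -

Using row 3: 89 + 81 + 133 + ? → (3,2) = 412 − 303 = 109.
The remaining cell in column 1 is (1,1) = 412 − 287 = 125.
Column 2 must total 412; the given cells sum to 311, so (2,2) = 101.
Main diagonal needs 412; the known cells sum to 307, so (4,4) = 105.
Row 2 must total 412; the given cells sum to 291, so (2,3) = 121.
Row 4 needs 412; the known cells sum to 319, so (4,3) = 93.
Column 3 needs 412; the known cells sum to 295, so (1,3) = 117.
From column 4, 412 − (77 + 133 + 105) gives (1,4) = 97.

97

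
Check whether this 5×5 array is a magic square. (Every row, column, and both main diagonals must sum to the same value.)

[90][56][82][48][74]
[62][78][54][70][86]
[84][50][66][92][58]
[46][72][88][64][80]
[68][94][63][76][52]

No — row 4 sums to 350 but row 5 sums to 353.

Row 1: 90 + 56 + 82 + 48 + 74 = 350.
Row 2: 62 + 78 + 54 + 70 + 86 = 350.
Row 3: 84 + 50 + 66 + 92 + 58 = 350.
Row 4: 46 + 72 + 88 + 64 + 80 = 350.
Row 5: 68 + 94 + 63 + 76 + 52 = 353.
Column 1: 90 + 62 + 84 + 46 + 68 = 350.
Column 2: 56 + 78 + 50 + 72 + 94 = 350.
Column 3: 82 + 54 + 66 + 88 + 63 = 353.
Column 4: 48 + 70 + 92 + 64 + 76 = 350.
Column 5: 74 + 86 + 58 + 80 + 52 = 350.
Main diagonal: 90 + 78 + 66 + 64 + 52 = 350.
Anti-diagonal: 74 + 70 + 66 + 72 + 68 = 350.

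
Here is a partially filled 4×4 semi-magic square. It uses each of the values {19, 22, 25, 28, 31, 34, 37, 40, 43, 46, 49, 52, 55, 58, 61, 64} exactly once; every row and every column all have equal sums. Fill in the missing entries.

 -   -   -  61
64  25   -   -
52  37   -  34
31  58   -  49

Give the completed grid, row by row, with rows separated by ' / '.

19 46 40 61 / 64 25 55 22 / 52 37 43 34 / 31 58 28 49

The 16 entries sum to 664, so each line sums to 664/4 = 166.
Row 3: 52 + 37 + 34 + ? = 166, so (3,3) = 43.
Row 4: 31 + 58 + 49 + ? = 166, so (4,3) = 28.
The remaining cell in column 1 is (1,1) = 166 − 147 = 19.
Column 2 needs 166; the known cells sum to 120, so (1,2) = 46.
From column 4, 166 − (61 + 34 + 49) gives (2,4) = 22.
Row 1 must total 166; the given cells sum to 126, so (1,3) = 40.
The remaining cell in row 2 is (2,3) = 166 − 111 = 55.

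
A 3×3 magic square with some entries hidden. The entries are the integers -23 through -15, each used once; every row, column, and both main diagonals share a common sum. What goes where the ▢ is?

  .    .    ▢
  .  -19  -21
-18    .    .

The entries are -23 through -15, which sum to -171, so each line sums to -171/3 = -57.
Row 2 needs -57; the known cells sum to -40, so (2,1) = -17.
Using column 1: -17 + (-18) + ? → (1,1) = -57 − (-35) = -22.
Main diagonal must total -57; the given cells sum to -41, so (3,3) = -16.
Using anti-diagonal: -19 + (-18) + ? → (1,3) = -57 − (-37) = -20.

-20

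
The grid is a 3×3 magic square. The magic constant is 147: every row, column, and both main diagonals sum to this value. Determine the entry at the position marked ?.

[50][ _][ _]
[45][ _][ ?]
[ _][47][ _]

53

Column 1: 50 + 45 + ? = 147, so (3,1) = 52.
Row 3 needs 147; the known cells sum to 99, so (3,3) = 48.
Main diagonal must total 147; the given cells sum to 98, so (2,2) = 49.
Anti-diagonal needs 147; the known cells sum to 101, so (1,3) = 46.
Row 1 needs 147; the known cells sum to 96, so (1,2) = 51.
Using row 2: 45 + 49 + ? → (2,3) = 147 − 94 = 53.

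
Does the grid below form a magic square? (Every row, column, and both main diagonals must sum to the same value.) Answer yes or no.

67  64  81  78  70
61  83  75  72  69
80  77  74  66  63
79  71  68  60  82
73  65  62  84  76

Row 1: 67 + 64 + 81 + 78 + 70 = 360.
Row 2: 61 + 83 + 75 + 72 + 69 = 360.
Row 3: 80 + 77 + 74 + 66 + 63 = 360.
Row 4: 79 + 71 + 68 + 60 + 82 = 360.
Row 5: 73 + 65 + 62 + 84 + 76 = 360.
Column 1: 67 + 61 + 80 + 79 + 73 = 360.
Column 2: 64 + 83 + 77 + 71 + 65 = 360.
Column 3: 81 + 75 + 74 + 68 + 62 = 360.
Column 4: 78 + 72 + 66 + 60 + 84 = 360.
Column 5: 70 + 69 + 63 + 82 + 76 = 360.
Main diagonal: 67 + 83 + 74 + 60 + 76 = 360.
Anti-diagonal: 70 + 72 + 74 + 71 + 73 = 360.
All lines sum to 360.

Yes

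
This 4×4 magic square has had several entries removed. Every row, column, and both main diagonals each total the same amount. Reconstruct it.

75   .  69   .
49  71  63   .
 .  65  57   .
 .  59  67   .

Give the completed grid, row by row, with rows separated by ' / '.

75 61 69 51 / 49 71 63 73 / 55 65 57 79 / 77 59 67 53

Column 3 is already complete: 69 + 63 + 57 + 67 = 256, so that is the magic constant.
Using row 2: 49 + 71 + 63 + ? → (2,4) = 256 − 183 = 73.
Column 2 must total 256; the given cells sum to 195, so (1,2) = 61.
From main diagonal, 256 − (75 + 71 + 57) gives (4,4) = 53.
Row 1 must total 256; the given cells sum to 205, so (1,4) = 51.
Row 4: 59 + 67 + 53 + ? = 256, so (4,1) = 77.
Using column 1: 75 + 49 + 77 + ? → (3,1) = 256 − 201 = 55.
From column 4, 256 − (51 + 73 + 53) gives (3,4) = 79.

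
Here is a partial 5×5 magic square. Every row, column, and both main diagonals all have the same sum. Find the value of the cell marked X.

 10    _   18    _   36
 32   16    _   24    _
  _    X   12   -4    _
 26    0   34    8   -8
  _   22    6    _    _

Row 4 is complete and sums to 60; that is the magic constant.
Column 3 must total 60; the given cells sum to 70, so (2,3) = -10.
Main diagonal must total 60; the given cells sum to 46, so (5,5) = 14.
Anti-diagonal must total 60; the given cells sum to 72, so (5,1) = -12.
From row 2, 60 − (32 + 16 + (-10) + 24) gives (2,5) = -2.
Using row 5: -12 + 22 + 6 + 14 + ? → (5,4) = 60 − 30 = 30.
The remaining cell in column 1 is (3,1) = 60 − 56 = 4.
The remaining cell in column 4 is (1,4) = 60 − 58 = 2.
Column 5 needs 60; the known cells sum to 40, so (3,5) = 20.
Using row 1: 10 + 18 + 2 + 36 + ? → (1,2) = 60 − 66 = -6.
Row 3: 4 + 12 + (-4) + 20 + ? = 60, so (3,2) = 28.

28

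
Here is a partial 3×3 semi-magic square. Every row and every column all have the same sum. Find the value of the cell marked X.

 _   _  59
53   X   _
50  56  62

68

Row 3 is complete and sums to 168; that is the magic constant.
Using column 1: 53 + 50 + ? → (1,1) = 168 − 103 = 65.
Column 3 must total 168; the given cells sum to 121, so (2,3) = 47.
Row 1 needs 168; the known cells sum to 124, so (1,2) = 44.
Using row 2: 53 + 47 + ? → (2,2) = 168 − 100 = 68.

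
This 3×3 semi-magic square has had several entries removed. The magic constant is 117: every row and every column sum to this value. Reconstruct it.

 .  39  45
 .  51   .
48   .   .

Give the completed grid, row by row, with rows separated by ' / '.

The remaining cell in row 1 is (1,1) = 117 − 84 = 33.
From column 1, 117 − (33 + 48) gives (2,1) = 36.
Column 2: 39 + 51 + ? = 117, so (3,2) = 27.
Using row 2: 36 + 51 + ? → (2,3) = 117 − 87 = 30.
Row 3 must total 117; the given cells sum to 75, so (3,3) = 42.

33 39 45 / 36 51 30 / 48 27 42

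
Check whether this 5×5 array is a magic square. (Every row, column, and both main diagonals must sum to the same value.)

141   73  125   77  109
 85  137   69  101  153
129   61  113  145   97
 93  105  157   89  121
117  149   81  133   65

Row 1: 141 + 73 + 125 + 77 + 109 = 525.
Row 2: 85 + 137 + 69 + 101 + 153 = 545.
Row 3: 129 + 61 + 113 + 145 + 97 = 545.
Row 4: 93 + 105 + 157 + 89 + 121 = 565.
Row 5: 117 + 149 + 81 + 133 + 65 = 545.
Column 1: 141 + 85 + 129 + 93 + 117 = 565.
Column 2: 73 + 137 + 61 + 105 + 149 = 525.
Column 3: 125 + 69 + 113 + 157 + 81 = 545.
Column 4: 77 + 101 + 145 + 89 + 133 = 545.
Column 5: 109 + 153 + 97 + 121 + 65 = 545.
Main diagonal: 141 + 137 + 113 + 89 + 65 = 545.
Anti-diagonal: 109 + 101 + 113 + 105 + 117 = 545.

No — row 1 sums to 525 but column 5 sums to 545.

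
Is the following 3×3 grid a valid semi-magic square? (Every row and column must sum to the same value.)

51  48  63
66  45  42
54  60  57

No — column 1 sums to 171 but column 3 sums to 162.

Row 1: 51 + 48 + 63 = 162.
Row 2: 66 + 45 + 42 = 153.
Row 3: 54 + 60 + 57 = 171.
Column 1: 51 + 66 + 54 = 171.
Column 2: 48 + 45 + 60 = 153.
Column 3: 63 + 42 + 57 = 162.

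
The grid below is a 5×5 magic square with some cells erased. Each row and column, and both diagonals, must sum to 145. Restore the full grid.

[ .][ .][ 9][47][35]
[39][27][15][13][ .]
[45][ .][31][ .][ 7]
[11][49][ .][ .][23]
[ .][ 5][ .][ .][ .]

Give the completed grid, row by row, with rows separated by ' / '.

33 21 9 47 35 / 39 27 15 13 51 / 45 43 31 19 7 / 11 49 37 25 23 / 17 5 53 41 29

Row 2 must total 145; the given cells sum to 94, so (2,5) = 51.
Column 5: 35 + 51 + 7 + 23 + ? = 145, so (5,5) = 29.
Anti-diagonal: 35 + 13 + 31 + 49 + ? = 145, so (5,1) = 17.
The remaining cell in column 1 is (1,1) = 145 − 112 = 33.
Main diagonal must total 145; the given cells sum to 120, so (4,4) = 25.
Row 1: 33 + 9 + 47 + 35 + ? = 145, so (1,2) = 21.
The remaining cell in row 4 is (4,3) = 145 − 108 = 37.
The remaining cell in column 2 is (3,2) = 145 − 102 = 43.
Column 3 needs 145; the known cells sum to 92, so (5,3) = 53.
Row 3 needs 145; the known cells sum to 126, so (3,4) = 19.
The remaining cell in row 5 is (5,4) = 145 − 104 = 41.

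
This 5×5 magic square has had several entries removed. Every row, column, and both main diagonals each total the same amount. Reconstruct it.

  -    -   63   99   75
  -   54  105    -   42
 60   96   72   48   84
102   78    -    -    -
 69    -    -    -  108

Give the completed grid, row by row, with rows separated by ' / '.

36 87 63 99 75 / 93 54 105 66 42 / 60 96 72 48 84 / 102 78 39 90 51 / 69 45 81 57 108

Row 3 is already complete: 60 + 96 + 72 + 48 + 84 = 360, so that is the magic constant.
Column 5: 75 + 42 + 84 + 108 + ? = 360, so (4,5) = 51.
Anti-diagonal needs 360; the known cells sum to 294, so (2,4) = 66.
Using row 2: 54 + 105 + 66 + 42 + ? → (2,1) = 360 − 267 = 93.
Column 1: 93 + 60 + 102 + 69 + ? = 360, so (1,1) = 36.
The remaining cell in main diagonal is (4,4) = 360 − 270 = 90.
Using row 1: 36 + 63 + 99 + 75 + ? → (1,2) = 360 − 273 = 87.
Row 4: 102 + 78 + 90 + 51 + ? = 360, so (4,3) = 39.
The remaining cell in column 2 is (5,2) = 360 − 315 = 45.
Column 3 needs 360; the known cells sum to 279, so (5,3) = 81.
From column 4, 360 − (99 + 66 + 48 + 90) gives (5,4) = 57.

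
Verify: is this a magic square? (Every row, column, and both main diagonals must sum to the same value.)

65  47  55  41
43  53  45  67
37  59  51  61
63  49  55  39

Row 1: 65 + 47 + 55 + 41 = 208.
Row 2: 43 + 53 + 45 + 67 = 208.
Row 3: 37 + 59 + 51 + 61 = 208.
Row 4: 63 + 49 + 55 + 39 = 206.
Column 1: 65 + 43 + 37 + 63 = 208.
Column 2: 47 + 53 + 59 + 49 = 208.
Column 3: 55 + 45 + 51 + 55 = 206.
Column 4: 41 + 67 + 61 + 39 = 208.
Main diagonal: 65 + 53 + 51 + 39 = 208.
Anti-diagonal: 41 + 45 + 59 + 63 = 208.

No — column 1 sums to 208 but row 4 sums to 206.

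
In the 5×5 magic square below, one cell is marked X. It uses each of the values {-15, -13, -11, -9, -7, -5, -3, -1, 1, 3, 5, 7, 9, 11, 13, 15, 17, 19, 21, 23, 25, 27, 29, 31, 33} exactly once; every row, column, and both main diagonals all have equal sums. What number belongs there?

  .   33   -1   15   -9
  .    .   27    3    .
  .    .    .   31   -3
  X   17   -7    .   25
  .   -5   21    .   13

1

The 25 entries sum to 225, so each line sums to 225/5 = 45.
The remaining cell in row 1 is (1,1) = 45 − 38 = 7.
Column 3 must total 45; the given cells sum to 40, so (3,3) = 5.
Column 5: -9 + (-3) + 25 + 13 + ? = 45, so (2,5) = 19.
From anti-diagonal, 45 − (-9 + 3 + 5 + 17) gives (5,1) = 29.
Using row 5: 29 + (-5) + 21 + 13 + ? → (5,4) = 45 − 58 = -13.
Using column 4: 15 + 3 + 31 + (-13) + ? → (4,4) = 45 − 36 = 9.
From main diagonal, 45 − (7 + 5 + 9 + 13) gives (2,2) = 11.
The remaining cell in row 2 is (2,1) = 45 − 60 = -15.
From row 4, 45 − (17 + (-7) + 9 + 25) gives (4,1) = 1.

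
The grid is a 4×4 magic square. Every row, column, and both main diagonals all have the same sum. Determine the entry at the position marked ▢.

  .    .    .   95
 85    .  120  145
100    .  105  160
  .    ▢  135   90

115

Column 4 is complete and sums to 490; that is the magic constant.
Row 2: 85 + 120 + 145 + ? = 490, so (2,2) = 140.
From row 3, 490 − (100 + 105 + 160) gives (3,2) = 125.
Column 3 must total 490; the given cells sum to 360, so (1,3) = 130.
The remaining cell in main diagonal is (1,1) = 490 − 335 = 155.
Anti-diagonal: 95 + 120 + 125 + ? = 490, so (4,1) = 150.
Using row 1: 155 + 130 + 95 + ? → (1,2) = 490 − 380 = 110.
From row 4, 490 − (150 + 135 + 90) gives (4,2) = 115.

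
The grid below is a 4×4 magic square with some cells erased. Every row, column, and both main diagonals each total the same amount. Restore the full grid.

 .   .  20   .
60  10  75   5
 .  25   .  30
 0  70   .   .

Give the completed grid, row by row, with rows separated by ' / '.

Row 2 is already complete: 60 + 10 + 75 + 5 = 150, so that is the magic constant.
Column 2 needs 150; the known cells sum to 105, so (1,2) = 45.
Anti-diagonal needs 150; the known cells sum to 100, so (1,4) = 50.
Using row 1: 45 + 20 + 50 + ? → (1,1) = 150 − 115 = 35.
The remaining cell in column 1 is (3,1) = 150 − 95 = 55.
Using column 4: 50 + 5 + 30 + ? → (4,4) = 150 − 85 = 65.
The remaining cell in main diagonal is (3,3) = 150 − 110 = 40.
Using row 4: 0 + 70 + 65 + ? → (4,3) = 150 − 135 = 15.

35 45 20 50 / 60 10 75 5 / 55 25 40 30 / 0 70 15 65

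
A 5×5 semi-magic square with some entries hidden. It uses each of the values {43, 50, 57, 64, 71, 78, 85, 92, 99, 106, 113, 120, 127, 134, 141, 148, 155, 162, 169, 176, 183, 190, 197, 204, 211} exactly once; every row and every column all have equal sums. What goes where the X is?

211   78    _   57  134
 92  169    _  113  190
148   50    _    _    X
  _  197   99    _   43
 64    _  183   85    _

The 25 entries sum to 3175, so each line sums to 3175/5 = 635.
Using row 1: 211 + 78 + 57 + 134 + ? → (1,3) = 635 − 480 = 155.
The remaining cell in row 2 is (2,3) = 635 − 564 = 71.
Column 1 needs 635; the known cells sum to 515, so (4,1) = 120.
Column 2: 78 + 169 + 50 + 197 + ? = 635, so (5,2) = 141.
Column 3 needs 635; the known cells sum to 508, so (3,3) = 127.
From row 4, 635 − (120 + 197 + 99 + 43) gives (4,4) = 176.
From row 5, 635 − (64 + 141 + 183 + 85) gives (5,5) = 162.
From column 4, 635 − (57 + 113 + 176 + 85) gives (3,4) = 204.
The remaining cell in column 5 is (3,5) = 635 − 529 = 106.

106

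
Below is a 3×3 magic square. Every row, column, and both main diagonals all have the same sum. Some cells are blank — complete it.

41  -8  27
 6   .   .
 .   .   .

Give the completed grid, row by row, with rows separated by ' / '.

Row 1 is already complete: 41 + -8 + 27 = 60, so that is the magic constant.
Column 1 needs 60; the known cells sum to 47, so (3,1) = 13.
Anti-diagonal: 27 + 13 + ? = 60, so (2,2) = 20.
Row 2 must total 60; the given cells sum to 26, so (2,3) = 34.
Column 2: -8 + 20 + ? = 60, so (3,2) = 48.
Column 3 must total 60; the given cells sum to 61, so (3,3) = -1.

41 -8 27 / 6 20 34 / 13 48 -1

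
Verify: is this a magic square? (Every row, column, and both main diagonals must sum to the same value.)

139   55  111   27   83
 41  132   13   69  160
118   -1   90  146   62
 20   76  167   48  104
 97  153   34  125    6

Row 1: 139 + 55 + 111 + 27 + 83 = 415.
Row 2: 41 + 132 + 13 + 69 + 160 = 415.
Row 3: 118 + (-1) + 90 + 146 + 62 = 415.
Row 4: 20 + 76 + 167 + 48 + 104 = 415.
Row 5: 97 + 153 + 34 + 125 + 6 = 415.
Column 1: 139 + 41 + 118 + 20 + 97 = 415.
Column 2: 55 + 132 + (-1) + 76 + 153 = 415.
Column 3: 111 + 13 + 90 + 167 + 34 = 415.
Column 4: 27 + 69 + 146 + 48 + 125 = 415.
Column 5: 83 + 160 + 62 + 104 + 6 = 415.
Main diagonal: 139 + 132 + 90 + 48 + 6 = 415.
Anti-diagonal: 83 + 69 + 90 + 76 + 97 = 415.
All lines sum to 415.

Yes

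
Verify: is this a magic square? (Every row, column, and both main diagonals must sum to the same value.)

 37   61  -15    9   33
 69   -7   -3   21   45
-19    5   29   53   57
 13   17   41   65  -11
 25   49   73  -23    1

Row 1: 37 + 61 + (-15) + 9 + 33 = 125.
Row 2: 69 + (-7) + (-3) + 21 + 45 = 125.
Row 3: -19 + 5 + 29 + 53 + 57 = 125.
Row 4: 13 + 17 + 41 + 65 + (-11) = 125.
Row 5: 25 + 49 + 73 + (-23) + 1 = 125.
Column 1: 37 + 69 + (-19) + 13 + 25 = 125.
Column 2: 61 + (-7) + 5 + 17 + 49 = 125.
Column 3: -15 + (-3) + 29 + 41 + 73 = 125.
Column 4: 9 + 21 + 53 + 65 + (-23) = 125.
Column 5: 33 + 45 + 57 + (-11) + 1 = 125.
Main diagonal: 37 + (-7) + 29 + 65 + 1 = 125.
Anti-diagonal: 33 + 21 + 29 + 17 + 25 = 125.
All lines sum to 125.

Yes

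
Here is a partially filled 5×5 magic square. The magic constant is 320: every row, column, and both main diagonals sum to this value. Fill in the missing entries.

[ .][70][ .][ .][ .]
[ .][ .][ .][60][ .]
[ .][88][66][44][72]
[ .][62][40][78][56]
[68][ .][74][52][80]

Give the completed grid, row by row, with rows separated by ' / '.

From row 3, 320 − (88 + 66 + 44 + 72) gives (3,1) = 50.
Row 4 needs 320; the known cells sum to 236, so (4,1) = 84.
The remaining cell in row 5 is (5,2) = 320 − 274 = 46.
The remaining cell in column 2 is (2,2) = 320 − 266 = 54.
Column 4 needs 320; the known cells sum to 234, so (1,4) = 86.
The remaining cell in main diagonal is (1,1) = 320 − 278 = 42.
Using anti-diagonal: 60 + 66 + 62 + 68 + ? → (1,5) = 320 − 256 = 64.
Row 1 must total 320; the given cells sum to 262, so (1,3) = 58.
Column 1: 42 + 50 + 84 + 68 + ? = 320, so (2,1) = 76.
Using column 3: 58 + 66 + 40 + 74 + ? → (2,3) = 320 − 238 = 82.
Using column 5: 64 + 72 + 56 + 80 + ? → (2,5) = 320 − 272 = 48.

42 70 58 86 64 / 76 54 82 60 48 / 50 88 66 44 72 / 84 62 40 78 56 / 68 46 74 52 80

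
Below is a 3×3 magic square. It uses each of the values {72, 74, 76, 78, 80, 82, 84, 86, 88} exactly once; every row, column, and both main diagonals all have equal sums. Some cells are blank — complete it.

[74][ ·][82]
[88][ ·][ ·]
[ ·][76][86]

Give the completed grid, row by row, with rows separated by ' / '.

The 9 entries sum to 720, so each line sums to 720/3 = 240.
Row 1: 74 + 82 + ? = 240, so (1,2) = 84.
Row 3 needs 240; the known cells sum to 162, so (3,1) = 78.
Using column 2: 84 + 76 + ? → (2,2) = 240 − 160 = 80.
Column 3 needs 240; the known cells sum to 168, so (2,3) = 72.

74 84 82 / 88 80 72 / 78 76 86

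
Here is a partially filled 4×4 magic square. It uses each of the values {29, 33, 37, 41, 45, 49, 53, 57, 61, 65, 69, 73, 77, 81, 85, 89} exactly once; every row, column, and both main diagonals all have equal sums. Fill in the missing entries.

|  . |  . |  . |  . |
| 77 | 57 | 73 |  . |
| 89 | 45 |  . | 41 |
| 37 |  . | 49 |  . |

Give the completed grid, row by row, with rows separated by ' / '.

33 69 53 81 / 77 57 73 29 / 89 45 61 41 / 37 65 49 85

The 16 entries sum to 944, so each line sums to 944/4 = 236.
Row 2 must total 236; the given cells sum to 207, so (2,4) = 29.
The remaining cell in row 3 is (3,3) = 236 − 175 = 61.
Column 1 must total 236; the given cells sum to 203, so (1,1) = 33.
Column 3 needs 236; the known cells sum to 183, so (1,3) = 53.
Main diagonal must total 236; the given cells sum to 151, so (4,4) = 85.
Anti-diagonal must total 236; the given cells sum to 155, so (1,4) = 81.
Row 1 needs 236; the known cells sum to 167, so (1,2) = 69.
The remaining cell in row 4 is (4,2) = 236 − 171 = 65.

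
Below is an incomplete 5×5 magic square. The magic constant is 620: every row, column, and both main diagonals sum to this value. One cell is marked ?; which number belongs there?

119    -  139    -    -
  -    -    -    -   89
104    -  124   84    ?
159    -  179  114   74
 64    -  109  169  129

The remaining cell in row 4 is (4,2) = 620 − 526 = 94.
Row 5 must total 620; the given cells sum to 471, so (5,2) = 149.
Using column 1: 119 + 104 + 159 + 64 + ? → (2,1) = 620 − 446 = 174.
Column 3 needs 620; the known cells sum to 551, so (2,3) = 69.
The remaining cell in main diagonal is (2,2) = 620 − 486 = 134.
Row 2 needs 620; the known cells sum to 466, so (2,4) = 154.
Column 4 must total 620; the given cells sum to 521, so (1,4) = 99.
The remaining cell in anti-diagonal is (1,5) = 620 − 436 = 184.
From row 1, 620 − (119 + 139 + 99 + 184) gives (1,2) = 79.
From column 2, 620 − (79 + 134 + 94 + 149) gives (3,2) = 164.
The remaining cell in column 5 is (3,5) = 620 − 476 = 144.

144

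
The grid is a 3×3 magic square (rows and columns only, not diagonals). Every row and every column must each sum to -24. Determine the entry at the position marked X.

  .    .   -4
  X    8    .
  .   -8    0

Row 3 needs -24; the known cells sum to -8, so (3,1) = -16.
Column 2 must total -24; the given cells sum to 0, so (1,2) = -24.
Using column 3: -4 + 0 + ? → (2,3) = -24 − (-4) = -20.
Using row 1: -24 + (-4) + ? → (1,1) = -24 − (-28) = 4.
Row 2 must total -24; the given cells sum to -12, so (2,1) = -12.

-12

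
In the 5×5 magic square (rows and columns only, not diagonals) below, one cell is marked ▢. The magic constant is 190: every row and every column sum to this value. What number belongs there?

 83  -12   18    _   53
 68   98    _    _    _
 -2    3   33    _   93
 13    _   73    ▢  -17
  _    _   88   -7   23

78

Row 1 needs 190; the known cells sum to 142, so (1,4) = 48.
Row 3: -2 + 3 + 33 + 93 + ? = 190, so (3,4) = 63.
Column 1 must total 190; the given cells sum to 162, so (5,1) = 28.
The remaining cell in column 3 is (2,3) = 190 − 212 = -22.
Column 5: 53 + 93 + (-17) + 23 + ? = 190, so (2,5) = 38.
From row 2, 190 − (68 + 98 + (-22) + 38) gives (2,4) = 8.
Row 5 needs 190; the known cells sum to 132, so (5,2) = 58.
Column 2 needs 190; the known cells sum to 147, so (4,2) = 43.
Using column 4: 48 + 8 + 63 + (-7) + ? → (4,4) = 190 − 112 = 78.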